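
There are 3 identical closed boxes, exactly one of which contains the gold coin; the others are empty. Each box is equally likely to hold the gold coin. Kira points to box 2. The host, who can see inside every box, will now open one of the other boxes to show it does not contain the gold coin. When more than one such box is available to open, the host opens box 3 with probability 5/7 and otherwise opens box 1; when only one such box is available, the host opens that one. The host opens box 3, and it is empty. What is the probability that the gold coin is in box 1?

7/12

Apply Bayes' rule, conditioning on where the gold coin actually is.
If it is in box 1 (prior 1/3): only box 3 is available, probability 1; weight (1/3)·1 = 1/3.
If it is in box 2 (prior 1/3): box 3 is available, opened with probability 5/7; weight (1/3)·(5/7) = 5/21.
If it is in box 3 (prior 1/3): the host opened box 3, so this case is ruled out; weight (1/3)·0 = 0.
The weights sum to 4/7.
So P(the gold coin in box 1 | the host opened box 3) = (1/3) / (4/7) = 7/12.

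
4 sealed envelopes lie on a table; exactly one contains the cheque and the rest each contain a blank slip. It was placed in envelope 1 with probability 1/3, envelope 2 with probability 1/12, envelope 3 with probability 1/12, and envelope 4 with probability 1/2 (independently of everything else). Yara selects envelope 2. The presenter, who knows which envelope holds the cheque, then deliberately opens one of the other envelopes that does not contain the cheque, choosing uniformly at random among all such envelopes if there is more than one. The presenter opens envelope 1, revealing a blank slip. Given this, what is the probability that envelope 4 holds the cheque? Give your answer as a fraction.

Consider each possible location of the cheque in turn.
If it is in envelope 1 (prior 1/3): the presenter opened envelope 1, so this case is ruled out; weight (1/3)·0 = 0.
If it is in envelope 2 (prior 1/12): the presenter has 3 equally likely choices, so probability 1/3; weight (1/12)·(1/3) = 1/36.
If it is in envelope 3 (prior 1/12): the presenter has 2 equally likely choices, so probability 1/2; weight (1/12)·(1/2) = 1/24.
If it is in envelope 4 (prior 1/2): the presenter has 2 equally likely choices, so probability 1/2; weight (1/2)·(1/2) = 1/4.
The weights sum to 23/72.
So P(the cheque in envelope 4 | the presenter opened envelope 1) = (1/4) / (23/72) = 18/23.

18/23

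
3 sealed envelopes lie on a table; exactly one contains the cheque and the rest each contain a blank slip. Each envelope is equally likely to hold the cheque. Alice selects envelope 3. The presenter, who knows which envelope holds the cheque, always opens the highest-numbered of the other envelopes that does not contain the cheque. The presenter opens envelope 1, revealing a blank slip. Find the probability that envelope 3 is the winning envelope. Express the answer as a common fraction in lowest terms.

Apply Bayes' rule, conditioning on where the cheque actually is.
If it is in envelope 1 (prior 1/3): the presenter opened envelope 1, so this case is ruled out; weight (1/3)·0 = 0.
If it is in envelope 2 (prior 1/3): envelope 1 is the highest-numbered option available, probability 1; weight (1/3)·1 = 1/3.
If it is in envelope 3 (prior 1/3): the presenter would have opened envelope 2 instead, probability 0; weight (1/3)·0 = 0.
The weights sum to 1/3.
So P(the cheque in envelope 3 | the presenter opened envelope 1) = 0 / (1/3) = 0.

0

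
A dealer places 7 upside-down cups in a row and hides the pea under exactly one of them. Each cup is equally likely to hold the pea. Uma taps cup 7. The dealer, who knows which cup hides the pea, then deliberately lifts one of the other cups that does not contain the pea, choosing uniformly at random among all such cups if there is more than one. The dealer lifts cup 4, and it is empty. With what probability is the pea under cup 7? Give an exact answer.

Apply Bayes' rule, conditioning on where the pea actually is.
If it is under any of cups 1, 2, 3, 5, and 6 (prior 1/7 each): the dealer has 5 equally likely choices, so probability 1/5; weight (1/7)·(1/5) = 1/35 each.
If it is under cup 4 (prior 1/7): the dealer opened cup 4, so this case is ruled out; weight (1/7)·0 = 0.
If it is under cup 7 (prior 1/7): the dealer has 6 equally likely choices, so probability 1/6; weight (1/7)·(1/6) = 1/42.
The weights sum to 1/6.
So P(the pea under cup 7 | the dealer opened cup 4) = (1/42) / (1/6) = 1/7.

1/7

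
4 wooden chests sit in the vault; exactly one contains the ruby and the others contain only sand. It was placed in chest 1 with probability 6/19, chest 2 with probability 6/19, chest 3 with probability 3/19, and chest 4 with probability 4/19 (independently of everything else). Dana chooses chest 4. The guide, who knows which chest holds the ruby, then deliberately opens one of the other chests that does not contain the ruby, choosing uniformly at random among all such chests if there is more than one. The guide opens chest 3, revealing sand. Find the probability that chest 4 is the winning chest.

2/11

Consider each possible location of the ruby in turn.
If it is in either of chests 1 and 2 (prior 6/19 each): the guide has 2 equally likely choices, so probability 1/2; weight (6/19)·(1/2) = 3/19 each.
If it is in chest 3 (prior 3/19): the guide opened chest 3, so this case is ruled out; weight (3/19)·0 = 0.
If it is in chest 4 (prior 4/19): the guide has 3 equally likely choices, so probability 1/3; weight (4/19)·(1/3) = 4/57.
The weights sum to 22/57.
So P(the ruby in chest 4 | the guide opened chest 3) = (4/57) / (22/57) = 2/11.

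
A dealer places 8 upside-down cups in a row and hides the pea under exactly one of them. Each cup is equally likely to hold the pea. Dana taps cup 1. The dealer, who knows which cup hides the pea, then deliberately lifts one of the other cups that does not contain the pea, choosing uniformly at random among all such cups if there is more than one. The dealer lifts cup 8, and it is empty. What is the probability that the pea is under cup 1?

Consider each possible location of the pea in turn.
If it is under cup 1 (prior 1/8): the dealer has 7 equally likely choices, so probability 1/7; weight (1/8)·(1/7) = 1/56.
If it is under any of cups 2, 3, 4, 5, 6, and 7 (prior 1/8 each): the dealer has 6 equally likely choices, so probability 1/6; weight (1/8)·(1/6) = 1/48 each.
If it is under cup 8 (prior 1/8): the dealer opened cup 8, so this case is ruled out; weight (1/8)·0 = 0.
The weights sum to 1/7.
So P(the pea under cup 1 | the dealer opened cup 8) = (1/56) / (1/7) = 1/8.

1/8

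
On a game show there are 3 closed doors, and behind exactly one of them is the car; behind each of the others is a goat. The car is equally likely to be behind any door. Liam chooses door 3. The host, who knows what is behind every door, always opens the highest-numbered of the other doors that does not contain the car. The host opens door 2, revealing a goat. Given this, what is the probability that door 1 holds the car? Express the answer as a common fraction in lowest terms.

1/2

Consider each possible location of the car in turn.
If it is behind either of doors 1 and 3 (prior 1/3 each): door 2 is the highest-numbered option available, probability 1; weight (1/3)·1 = 1/3 each.
If it is behind door 2 (prior 1/3): the host opened door 2, so this case is ruled out; weight (1/3)·0 = 0.
The weights sum to 2/3.
So P(the car behind door 1 | the host opened door 2) = (1/3) / (2/3) = 1/2.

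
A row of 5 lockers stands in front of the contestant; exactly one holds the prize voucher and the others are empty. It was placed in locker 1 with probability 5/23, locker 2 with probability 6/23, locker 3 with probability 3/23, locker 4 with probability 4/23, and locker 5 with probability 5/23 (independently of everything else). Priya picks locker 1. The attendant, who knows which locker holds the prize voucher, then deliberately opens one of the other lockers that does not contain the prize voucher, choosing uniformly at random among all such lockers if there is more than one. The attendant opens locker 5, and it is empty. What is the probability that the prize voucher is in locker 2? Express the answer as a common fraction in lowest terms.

Apply Bayes' rule, conditioning on where the prize voucher actually is.
If it is in locker 1 (prior 5/23): the attendant has 4 equally likely choices, so probability 1/4; weight (5/23)·(1/4) = 5/92.
If it is in locker 2 (prior 6/23): the attendant has 3 equally likely choices, so probability 1/3; weight (6/23)·(1/3) = 2/23.
If it is in locker 3 (prior 3/23): the attendant has 3 equally likely choices, so probability 1/3; weight (3/23)·(1/3) = 1/23.
If it is in locker 4 (prior 4/23): the attendant has 3 equally likely choices, so probability 1/3; weight (4/23)·(1/3) = 4/69.
If it is in locker 5 (prior 5/23): the attendant opened locker 5, so this case is ruled out; weight (5/23)·0 = 0.
The weights sum to 67/276.
So P(the prize voucher in locker 2 | the attendant opened locker 5) = (2/23) / (67/276) = 24/67.

24/67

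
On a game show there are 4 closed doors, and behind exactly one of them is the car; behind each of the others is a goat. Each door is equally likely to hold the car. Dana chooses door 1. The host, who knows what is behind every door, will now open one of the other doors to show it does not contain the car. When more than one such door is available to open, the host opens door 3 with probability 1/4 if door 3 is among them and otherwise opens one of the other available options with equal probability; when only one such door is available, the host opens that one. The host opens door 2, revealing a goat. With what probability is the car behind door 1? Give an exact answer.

3/13

Consider each possible location of the car in turn.
If it is behind door 1 (prior 1/4): door 3 is available but not opened; door 2 gets probability (1 − 1/4)/2 = 3/8; weight (1/4)·(3/8) = 3/32.
If it is behind door 2 (prior 1/4): the host opened door 2, so this case is ruled out; weight (1/4)·0 = 0.
If it is behind door 3 (prior 1/4): door 3 holds the prize so is unavailable; the host chooses uniformly among the 2 others, probability 1/2; weight (1/4)·(1/2) = 1/8.
If it is behind door 4 (prior 1/4): door 3 is available but not opened, probability 3/4; weight (1/4)·(3/4) = 3/16.
The weights sum to 13/32.
So P(the car behind door 1 | the host opened door 2) = (3/32) / (13/32) = 3/13.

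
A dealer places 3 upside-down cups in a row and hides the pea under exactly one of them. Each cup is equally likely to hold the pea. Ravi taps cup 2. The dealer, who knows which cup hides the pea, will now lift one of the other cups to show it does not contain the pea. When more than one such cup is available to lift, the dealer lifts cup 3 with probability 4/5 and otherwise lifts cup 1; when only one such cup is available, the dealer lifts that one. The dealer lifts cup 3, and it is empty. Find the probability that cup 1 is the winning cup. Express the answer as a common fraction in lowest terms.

Apply Bayes' rule, conditioning on where the pea actually is.
If it is under cup 1 (prior 1/3): only cup 3 is available, probability 1; weight (1/3)·1 = 1/3.
If it is under cup 2 (prior 1/3): cup 3 is available, opened with probability 4/5; weight (1/3)·(4/5) = 4/15.
If it is under cup 3 (prior 1/3): the dealer opened cup 3, so this case is ruled out; weight (1/3)·0 = 0.
The weights sum to 3/5.
So P(the pea under cup 1 | the dealer opened cup 3) = (1/3) / (3/5) = 5/9.

5/9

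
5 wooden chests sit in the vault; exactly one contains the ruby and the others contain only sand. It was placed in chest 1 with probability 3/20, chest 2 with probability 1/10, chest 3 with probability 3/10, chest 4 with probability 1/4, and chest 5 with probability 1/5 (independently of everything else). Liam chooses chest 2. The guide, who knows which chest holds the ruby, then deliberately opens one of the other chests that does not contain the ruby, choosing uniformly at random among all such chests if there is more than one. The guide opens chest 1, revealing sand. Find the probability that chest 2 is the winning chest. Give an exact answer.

1/11

Consider each possible location of the ruby in turn.
If it is in chest 1 (prior 3/20): the guide opened chest 1, so this case is ruled out; weight (3/20)·0 = 0.
If it is in chest 2 (prior 1/10): the guide has 4 equally likely choices, so probability 1/4; weight (1/10)·(1/4) = 1/40.
If it is in chest 3 (prior 3/10): the guide has 3 equally likely choices, so probability 1/3; weight (3/10)·(1/3) = 1/10.
If it is in chest 4 (prior 1/4): the guide has 3 equally likely choices, so probability 1/3; weight (1/4)·(1/3) = 1/12.
If it is in chest 5 (prior 1/5): the guide has 3 equally likely choices, so probability 1/3; weight (1/5)·(1/3) = 1/15.
The weights sum to 11/40.
So P(the ruby in chest 2 | the guide opened chest 1) = (1/40) / (11/40) = 1/11.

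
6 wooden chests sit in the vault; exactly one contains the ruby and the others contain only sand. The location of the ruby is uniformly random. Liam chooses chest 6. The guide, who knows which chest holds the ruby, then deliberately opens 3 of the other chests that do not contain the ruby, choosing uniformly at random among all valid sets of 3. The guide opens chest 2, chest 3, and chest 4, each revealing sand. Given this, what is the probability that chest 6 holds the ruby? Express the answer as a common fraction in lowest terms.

Apply Bayes' rule, conditioning on where the ruby actually is.
If it is in either of chests 1 and 5 (prior 1/6 each): the guide has 4 equally likely choices, so probability 1/4; weight (1/6)·(1/4) = 1/24 each.
If it is in any of chests 2, 3, and 4 (prior 1/6 each): that chest was opened and seen not to hold the prize — ruled out; weight (1/6)·0 = 0 each.
If it is in chest 6 (prior 1/6): the guide has 10 equally likely choices, so probability 1/10; weight (1/6)·(1/10) = 1/60.
The weights sum to 1/10.
So P(the ruby in chest 6 | the guide opened chest 2, chest 3, and chest 4) = (1/60) / (1/10) = 1/6.

1/6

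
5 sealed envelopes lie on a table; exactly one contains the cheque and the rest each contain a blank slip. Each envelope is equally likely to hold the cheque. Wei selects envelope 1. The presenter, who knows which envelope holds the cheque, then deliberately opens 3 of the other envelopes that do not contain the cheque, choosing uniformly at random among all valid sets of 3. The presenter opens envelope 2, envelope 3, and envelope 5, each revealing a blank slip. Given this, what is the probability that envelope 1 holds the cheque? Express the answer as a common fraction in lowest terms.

Consider each possible location of the cheque in turn.
If it is in envelope 1 (prior 1/5): the presenter has 4 equally likely choices, so probability 1/4; weight (1/5)·(1/4) = 1/20.
If it is in any of envelopes 2, 3, and 5 (prior 1/5 each): that envelope was opened and seen not to hold the prize — ruled out; weight (1/5)·0 = 0 each.
If it is in envelope 4 (prior 1/5): the presenter has no choice, probability 1; weight (1/5)·1 = 1/5.
The weights sum to 1/4.
So P(the cheque in envelope 1 | the presenter opened envelope 2, envelope 3, and envelope 5) = (1/20) / (1/4) = 1/5.

1/5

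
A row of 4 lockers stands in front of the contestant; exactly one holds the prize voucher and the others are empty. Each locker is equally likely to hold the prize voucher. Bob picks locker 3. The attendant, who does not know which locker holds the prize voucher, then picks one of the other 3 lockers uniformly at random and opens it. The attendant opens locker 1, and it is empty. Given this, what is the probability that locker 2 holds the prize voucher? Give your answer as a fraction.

Apply Bayes' rule, conditioning on where the prize voucher actually is.
If it is in locker 1 (prior 1/4): the attendant opened locker 1, so this case is ruled out; weight (1/4)·0 = 0.
If it is in any of lockers 2, 3, and 4 (prior 1/4 each): the attendant picks locker 1 with probability 1/3 regardless, and it is not the prize; weight (1/4)·(1/3) = 1/12 each.
The weights sum to 1/4.
So P(the prize voucher in locker 2 | the attendant opened locker 1) = (1/12) / (1/4) = 1/3.

1/3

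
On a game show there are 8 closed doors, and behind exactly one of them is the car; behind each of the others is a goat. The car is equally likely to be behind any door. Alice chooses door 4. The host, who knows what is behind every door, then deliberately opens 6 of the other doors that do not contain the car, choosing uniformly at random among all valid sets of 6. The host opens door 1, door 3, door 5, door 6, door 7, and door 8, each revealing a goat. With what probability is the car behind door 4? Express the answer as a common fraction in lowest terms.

1/8

Consider each possible location of the car in turn.
If it is behind any of doors 1, 3, 5, 6, 7, and 8 (prior 1/8 each): that door was opened and seen not to hold the prize — ruled out; weight (1/8)·0 = 0 each.
If it is behind door 2 (prior 1/8): the host has no choice, probability 1; weight (1/8)·1 = 1/8.
If it is behind door 4 (prior 1/8): the host has 7 equally likely choices, so probability 1/7; weight (1/8)·(1/7) = 1/56.
The weights sum to 1/7.
So P(the car behind door 4 | the host opened door 1, door 3, door 5, door 6, door 7, and door 8) = (1/56) / (1/7) = 1/8.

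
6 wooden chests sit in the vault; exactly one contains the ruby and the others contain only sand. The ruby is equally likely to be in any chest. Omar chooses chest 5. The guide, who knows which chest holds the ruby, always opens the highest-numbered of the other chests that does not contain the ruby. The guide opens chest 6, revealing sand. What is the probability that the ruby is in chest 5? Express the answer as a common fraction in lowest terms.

Condition on the true location of the ruby.
If it is in any of chests 1, 2, 3, 4, and 5 (prior 1/6 each): chest 6 is the highest-numbered option available, probability 1; weight (1/6)·1 = 1/6 each.
If it is in chest 6 (prior 1/6): the guide opened chest 6, so this case is ruled out; weight (1/6)·0 = 0.
The weights sum to 5/6.
So P(the ruby in chest 5 | the guide opened chest 6) = (1/6) / (5/6) = 1/5.

1/5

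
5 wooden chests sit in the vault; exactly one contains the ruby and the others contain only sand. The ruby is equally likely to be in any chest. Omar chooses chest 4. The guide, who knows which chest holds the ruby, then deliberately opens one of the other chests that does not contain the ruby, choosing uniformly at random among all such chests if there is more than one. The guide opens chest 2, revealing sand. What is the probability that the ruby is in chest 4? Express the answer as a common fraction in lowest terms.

Condition on the true location of the ruby.
If it is in any of chests 1, 3, and 5 (prior 1/5 each): the guide has 3 equally likely choices, so probability 1/3; weight (1/5)·(1/3) = 1/15 each.
If it is in chest 2 (prior 1/5): the guide opened chest 2, so this case is ruled out; weight (1/5)·0 = 0.
If it is in chest 4 (prior 1/5): the guide has 4 equally likely choices, so probability 1/4; weight (1/5)·(1/4) = 1/20.
The weights sum to 1/4.
So P(the ruby in chest 4 | the guide opened chest 2) = (1/20) / (1/4) = 1/5.

1/5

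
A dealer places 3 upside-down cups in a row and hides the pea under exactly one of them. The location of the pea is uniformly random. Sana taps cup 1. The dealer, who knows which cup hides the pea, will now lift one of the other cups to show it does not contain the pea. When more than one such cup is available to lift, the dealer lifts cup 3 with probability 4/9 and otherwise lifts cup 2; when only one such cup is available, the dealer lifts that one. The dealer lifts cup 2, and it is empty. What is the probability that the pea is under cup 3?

Consider each possible location of the pea in turn.
If it is under cup 1 (prior 1/3): cup 3 is available but not opened, probability 5/9; weight (1/3)·(5/9) = 5/27.
If it is under cup 2 (prior 1/3): the dealer opened cup 2, so this case is ruled out; weight (1/3)·0 = 0.
If it is under cup 3 (prior 1/3): only cup 2 is available, probability 1; weight (1/3)·1 = 1/3.
The weights sum to 14/27.
So P(the pea under cup 3 | the dealer opened cup 2) = (1/3) / (14/27) = 9/14.

9/14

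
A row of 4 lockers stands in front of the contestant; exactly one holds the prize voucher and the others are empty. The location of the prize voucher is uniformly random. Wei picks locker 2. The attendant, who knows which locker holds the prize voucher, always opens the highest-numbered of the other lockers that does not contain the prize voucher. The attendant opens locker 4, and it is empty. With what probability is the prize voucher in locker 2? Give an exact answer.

1/3

Apply Bayes' rule, conditioning on where the prize voucher actually is.
If it is in any of lockers 1, 2, and 3 (prior 1/4 each): locker 4 is the highest-numbered option available, probability 1; weight (1/4)·1 = 1/4 each.
If it is in locker 4 (prior 1/4): the attendant opened locker 4, so this case is ruled out; weight (1/4)·0 = 0.
The weights sum to 3/4.
So P(the prize voucher in locker 2 | the attendant opened locker 4) = (1/4) / (3/4) = 1/3.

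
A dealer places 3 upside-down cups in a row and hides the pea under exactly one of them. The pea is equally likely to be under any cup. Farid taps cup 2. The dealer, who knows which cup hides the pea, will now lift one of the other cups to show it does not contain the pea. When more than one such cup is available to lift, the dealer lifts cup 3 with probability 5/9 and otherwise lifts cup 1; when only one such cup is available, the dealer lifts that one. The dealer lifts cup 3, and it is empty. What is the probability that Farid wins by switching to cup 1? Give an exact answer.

9/14

Consider each possible location of the pea in turn.
If it is under cup 1 (prior 1/3): only cup 3 is available, probability 1; weight (1/3)·1 = 1/3.
If it is under cup 2 (prior 1/3): cup 3 is available, opened with probability 5/9; weight (1/3)·(5/9) = 5/27.
If it is under cup 3 (prior 1/3): the dealer opened cup 3, so this case is ruled out; weight (1/3)·0 = 0.
The weights sum to 14/27.
So P(the pea under cup 1 | the dealer opened cup 3) = (1/3) / (14/27) = 9/14.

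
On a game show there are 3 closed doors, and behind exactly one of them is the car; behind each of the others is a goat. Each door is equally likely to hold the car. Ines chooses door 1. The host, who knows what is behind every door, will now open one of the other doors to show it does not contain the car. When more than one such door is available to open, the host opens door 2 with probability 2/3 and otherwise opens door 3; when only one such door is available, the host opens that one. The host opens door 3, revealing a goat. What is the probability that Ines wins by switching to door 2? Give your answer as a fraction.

Condition on the true location of the car.
If it is behind door 1 (prior 1/3): door 2 is available but not opened, probability 1/3; weight (1/3)·(1/3) = 1/9.
If it is behind door 2 (prior 1/3): only door 3 is available, probability 1; weight (1/3)·1 = 1/3.
If it is behind door 3 (prior 1/3): the host opened door 3, so this case is ruled out; weight (1/3)·0 = 0.
The weights sum to 4/9.
So P(the car behind door 2 | the host opened door 3) = (1/3) / (4/9) = 3/4.

3/4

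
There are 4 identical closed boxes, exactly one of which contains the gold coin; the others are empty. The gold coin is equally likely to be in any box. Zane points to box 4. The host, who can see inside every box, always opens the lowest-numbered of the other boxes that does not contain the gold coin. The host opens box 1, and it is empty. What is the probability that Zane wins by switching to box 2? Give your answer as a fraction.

1/3

Consider each possible location of the gold coin in turn.
If it is in box 1 (prior 1/4): the host opened box 1, so this case is ruled out; weight (1/4)·0 = 0.
If it is in any of boxes 2, 3, and 4 (prior 1/4 each): box 1 is the lowest-numbered option available, probability 1; weight (1/4)·1 = 1/4 each.
The weights sum to 3/4.
So P(the gold coin in box 2 | the host opened box 1) = (1/4) / (3/4) = 1/3.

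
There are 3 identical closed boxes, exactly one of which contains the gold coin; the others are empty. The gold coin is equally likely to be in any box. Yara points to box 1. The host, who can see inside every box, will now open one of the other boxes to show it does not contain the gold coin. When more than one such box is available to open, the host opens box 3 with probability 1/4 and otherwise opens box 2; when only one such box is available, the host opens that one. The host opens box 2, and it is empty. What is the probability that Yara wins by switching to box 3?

Consider each possible location of the gold coin in turn.
If it is in box 1 (prior 1/3): box 3 is available but not opened, probability 3/4; weight (1/3)·(3/4) = 1/4.
If it is in box 2 (prior 1/3): the host opened box 2, so this case is ruled out; weight (1/3)·0 = 0.
If it is in box 3 (prior 1/3): only box 2 is available, probability 1; weight (1/3)·1 = 1/3.
The weights sum to 7/12.
So P(the gold coin in box 3 | the host opened box 2) = (1/3) / (7/12) = 4/7.

4/7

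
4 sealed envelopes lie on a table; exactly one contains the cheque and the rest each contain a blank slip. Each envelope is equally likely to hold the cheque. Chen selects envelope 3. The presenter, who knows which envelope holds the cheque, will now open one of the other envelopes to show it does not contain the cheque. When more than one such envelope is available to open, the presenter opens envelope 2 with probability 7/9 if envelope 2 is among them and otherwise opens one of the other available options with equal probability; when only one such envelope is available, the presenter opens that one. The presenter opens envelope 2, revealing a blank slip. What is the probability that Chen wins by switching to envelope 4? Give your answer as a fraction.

Consider each possible location of the cheque in turn.
If it is in any of envelopes 1, 3, and 4 (prior 1/4 each): envelope 2 is available, opened with probability 7/9; weight (1/4)·(7/9) = 7/36 each.
If it is in envelope 2 (prior 1/4): the presenter opened envelope 2, so this case is ruled out; weight (1/4)·0 = 0.
The weights sum to 7/12.
So P(the cheque in envelope 4 | the presenter opened envelope 2) = (7/36) / (7/12) = 1/3.

1/3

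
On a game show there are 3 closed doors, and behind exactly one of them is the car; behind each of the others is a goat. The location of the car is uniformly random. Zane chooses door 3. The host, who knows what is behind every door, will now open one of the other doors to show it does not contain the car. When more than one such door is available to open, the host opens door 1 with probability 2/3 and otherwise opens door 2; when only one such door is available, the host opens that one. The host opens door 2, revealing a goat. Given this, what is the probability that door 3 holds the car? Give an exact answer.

Condition on the true location of the car.
If it is behind door 1 (prior 1/3): only door 2 is available, probability 1; weight (1/3)·1 = 1/3.
If it is behind door 2 (prior 1/3): the host opened door 2, so this case is ruled out; weight (1/3)·0 = 0.
If it is behind door 3 (prior 1/3): door 1 is available but not opened, probability 1/3; weight (1/3)·(1/3) = 1/9.
The weights sum to 4/9.
So P(the car behind door 3 | the host opened door 2) = (1/9) / (4/9) = 1/4.

1/4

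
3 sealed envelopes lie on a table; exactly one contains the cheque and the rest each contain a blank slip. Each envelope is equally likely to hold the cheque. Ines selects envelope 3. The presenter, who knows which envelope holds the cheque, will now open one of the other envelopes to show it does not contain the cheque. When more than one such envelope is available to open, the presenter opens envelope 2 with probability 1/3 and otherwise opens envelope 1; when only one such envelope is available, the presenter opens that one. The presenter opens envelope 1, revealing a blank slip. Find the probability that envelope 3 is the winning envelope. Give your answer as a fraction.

Apply Bayes' rule, conditioning on where the cheque actually is.
If it is in envelope 1 (prior 1/3): the presenter opened envelope 1, so this case is ruled out; weight (1/3)·0 = 0.
If it is in envelope 2 (prior 1/3): only envelope 1 is available, probability 1; weight (1/3)·1 = 1/3.
If it is in envelope 3 (prior 1/3): envelope 2 is available but not opened, probability 2/3; weight (1/3)·(2/3) = 2/9.
The weights sum to 5/9.
So P(the cheque in envelope 3 | the presenter opened envelope 1) = (2/9) / (5/9) = 2/5.

2/5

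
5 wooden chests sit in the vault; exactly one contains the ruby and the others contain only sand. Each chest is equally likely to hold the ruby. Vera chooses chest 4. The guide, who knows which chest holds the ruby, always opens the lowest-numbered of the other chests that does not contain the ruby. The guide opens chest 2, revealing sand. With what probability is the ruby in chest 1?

Apply Bayes' rule, conditioning on where the ruby actually is.
If it is in chest 1 (prior 1/5): chest 2 is the lowest-numbered option available, probability 1; weight (1/5)·1 = 1/5.
If it is in chest 2 (prior 1/5): the guide opened chest 2, so this case is ruled out; weight (1/5)·0 = 0.
If it is in any of chests 3, 4, and 5 (prior 1/5 each): the guide would have opened chest 1 instead, probability 0; weight (1/5)·0 = 0 each.
The weights sum to 1/5.
So P(the ruby in chest 1 | the guide opened chest 2) = (1/5) / (1/5) = 1.

1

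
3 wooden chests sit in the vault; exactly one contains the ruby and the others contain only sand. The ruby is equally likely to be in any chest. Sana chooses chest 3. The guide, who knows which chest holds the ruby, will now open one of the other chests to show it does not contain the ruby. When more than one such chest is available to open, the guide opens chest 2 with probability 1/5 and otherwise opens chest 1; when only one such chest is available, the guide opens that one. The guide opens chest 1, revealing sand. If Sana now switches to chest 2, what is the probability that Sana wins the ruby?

Condition on the true location of the ruby.
If it is in chest 1 (prior 1/3): the guide opened chest 1, so this case is ruled out; weight (1/3)·0 = 0.
If it is in chest 2 (prior 1/3): only chest 1 is available, probability 1; weight (1/3)·1 = 1/3.
If it is in chest 3 (prior 1/3): chest 2 is available but not opened, probability 4/5; weight (1/3)·(4/5) = 4/15.
The weights sum to 3/5.
So P(the ruby in chest 2 | the guide opened chest 1) = (1/3) / (3/5) = 5/9.

5/9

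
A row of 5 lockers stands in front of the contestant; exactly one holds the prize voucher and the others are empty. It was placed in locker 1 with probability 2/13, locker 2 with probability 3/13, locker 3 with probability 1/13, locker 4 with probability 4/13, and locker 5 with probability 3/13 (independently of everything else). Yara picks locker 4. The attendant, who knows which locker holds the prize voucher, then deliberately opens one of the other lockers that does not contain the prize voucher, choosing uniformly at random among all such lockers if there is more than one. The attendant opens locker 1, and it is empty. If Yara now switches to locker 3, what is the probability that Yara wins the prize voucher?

Apply Bayes' rule, conditioning on where the prize voucher actually is.
If it is in locker 1 (prior 2/13): the attendant opened locker 1, so this case is ruled out; weight (2/13)·0 = 0.
If it is in either of lockers 2 and 5 (prior 3/13 each): the attendant has 3 equally likely choices, so probability 1/3; weight (3/13)·(1/3) = 1/13 each.
If it is in locker 3 (prior 1/13): the attendant has 3 equally likely choices, so probability 1/3; weight (1/13)·(1/3) = 1/39.
If it is in locker 4 (prior 4/13): the attendant has 4 equally likely choices, so probability 1/4; weight (4/13)·(1/4) = 1/13.
The weights sum to 10/39.
So P(the prize voucher in locker 3 | the attendant opened locker 1) = (1/39) / (10/39) = 1/10.

1/10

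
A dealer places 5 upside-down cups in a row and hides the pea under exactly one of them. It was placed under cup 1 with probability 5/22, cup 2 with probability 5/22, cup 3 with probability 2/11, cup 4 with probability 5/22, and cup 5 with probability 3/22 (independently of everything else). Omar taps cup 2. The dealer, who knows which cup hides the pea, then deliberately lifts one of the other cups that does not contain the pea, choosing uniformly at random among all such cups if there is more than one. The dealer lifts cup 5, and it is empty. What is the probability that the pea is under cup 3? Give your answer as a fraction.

Condition on the true location of the pea.
If it is under either of cups 1 and 4 (prior 5/22 each): the dealer has 3 equally likely choices, so probability 1/3; weight (5/22)·(1/3) = 5/66 each.
If it is under cup 2 (prior 5/22): the dealer has 4 equally likely choices, so probability 1/4; weight (5/22)·(1/4) = 5/88.
If it is under cup 3 (prior 2/11): the dealer has 3 equally likely choices, so probability 1/3; weight (2/11)·(1/3) = 2/33.
If it is under cup 5 (prior 3/22): the dealer opened cup 5, so this case is ruled out; weight (3/22)·0 = 0.
The weights sum to 71/264.
So P(the pea under cup 3 | the dealer opened cup 5) = (2/33) / (71/264) = 16/71.

16/71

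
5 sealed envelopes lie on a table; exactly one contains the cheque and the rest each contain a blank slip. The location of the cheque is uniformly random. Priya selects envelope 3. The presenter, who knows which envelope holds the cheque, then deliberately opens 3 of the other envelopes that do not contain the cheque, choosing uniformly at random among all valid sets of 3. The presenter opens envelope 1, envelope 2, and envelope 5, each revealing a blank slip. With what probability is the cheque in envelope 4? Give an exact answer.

Condition on the true location of the cheque.
If it is in any of envelopes 1, 2, and 5 (prior 1/5 each): that envelope was opened and seen not to hold the prize — ruled out; weight (1/5)·0 = 0 each.
If it is in envelope 3 (prior 1/5): the presenter has 4 equally likely choices, so probability 1/4; weight (1/5)·(1/4) = 1/20.
If it is in envelope 4 (prior 1/5): the presenter has no choice, probability 1; weight (1/5)·1 = 1/5.
The weights sum to 1/4.
So P(the cheque in envelope 4 | the presenter opened envelope 1, envelope 2, and envelope 5) = (1/5) / (1/4) = 4/5.

4/5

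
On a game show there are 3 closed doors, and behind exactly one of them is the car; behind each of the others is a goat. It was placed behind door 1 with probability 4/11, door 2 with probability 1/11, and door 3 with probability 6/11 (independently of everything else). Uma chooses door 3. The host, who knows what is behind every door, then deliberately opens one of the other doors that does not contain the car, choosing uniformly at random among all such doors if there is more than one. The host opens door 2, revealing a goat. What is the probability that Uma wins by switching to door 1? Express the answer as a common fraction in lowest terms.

Condition on the true location of the car.
If it is behind door 1 (prior 4/11): the host has no choice, probability 1; weight (4/11)·1 = 4/11.
If it is behind door 2 (prior 1/11): the host opened door 2, so this case is ruled out; weight (1/11)·0 = 0.
If it is behind door 3 (prior 6/11): the host has 2 equally likely choices, so probability 1/2; weight (6/11)·(1/2) = 3/11.
The weights sum to 7/11.
So P(the car behind door 1 | the host opened door 2) = (4/11) / (7/11) = 4/7.

4/7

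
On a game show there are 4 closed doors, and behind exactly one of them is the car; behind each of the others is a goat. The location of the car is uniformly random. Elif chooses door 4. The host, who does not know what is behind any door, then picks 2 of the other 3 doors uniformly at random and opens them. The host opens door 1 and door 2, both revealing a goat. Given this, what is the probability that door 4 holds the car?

1/2

Condition on the true location of the car.
If it is behind either of doors 1 and 2 (prior 1/4 each): that door was opened and seen not to hold the prize — ruled out; weight (1/4)·0 = 0 each.
If it is behind either of doors 3 and 4 (prior 1/4 each): the host picks exactly this set with probability 1/3 regardless, and none is the prize; weight (1/4)·(1/3) = 1/12 each.
The weights sum to 1/6.
So P(the car behind door 4 | the host opened door 1 and door 2) = (1/12) / (1/6) = 1/2.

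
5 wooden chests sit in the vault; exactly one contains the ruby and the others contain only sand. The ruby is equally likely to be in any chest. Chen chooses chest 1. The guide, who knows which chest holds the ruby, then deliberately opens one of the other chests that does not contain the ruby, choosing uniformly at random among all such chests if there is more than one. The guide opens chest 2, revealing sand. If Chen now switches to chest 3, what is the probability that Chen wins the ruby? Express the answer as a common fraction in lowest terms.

Condition on the true location of the ruby.
If it is in chest 1 (prior 1/5): the guide has 4 equally likely choices, so probability 1/4; weight (1/5)·(1/4) = 1/20.
If it is in chest 2 (prior 1/5): the guide opened chest 2, so this case is ruled out; weight (1/5)·0 = 0.
If it is in any of chests 3, 4, and 5 (prior 1/5 each): the guide has 3 equally likely choices, so probability 1/3; weight (1/5)·(1/3) = 1/15 each.
The weights sum to 1/4.
So P(the ruby in chest 3 | the guide opened chest 2) = (1/15) / (1/4) = 4/15.

4/15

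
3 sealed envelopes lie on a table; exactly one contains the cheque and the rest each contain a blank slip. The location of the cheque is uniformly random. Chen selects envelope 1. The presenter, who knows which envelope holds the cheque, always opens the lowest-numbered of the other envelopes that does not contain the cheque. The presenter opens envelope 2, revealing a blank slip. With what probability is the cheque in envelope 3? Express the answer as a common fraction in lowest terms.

1/2

Condition on the true location of the cheque.
If it is in either of envelopes 1 and 3 (prior 1/3 each): envelope 2 is the lowest-numbered option available, probability 1; weight (1/3)·1 = 1/3 each.
If it is in envelope 2 (prior 1/3): the presenter opened envelope 2, so this case is ruled out; weight (1/3)·0 = 0.
The weights sum to 2/3.
So P(the cheque in envelope 3 | the presenter opened envelope 2) = (1/3) / (2/3) = 1/2.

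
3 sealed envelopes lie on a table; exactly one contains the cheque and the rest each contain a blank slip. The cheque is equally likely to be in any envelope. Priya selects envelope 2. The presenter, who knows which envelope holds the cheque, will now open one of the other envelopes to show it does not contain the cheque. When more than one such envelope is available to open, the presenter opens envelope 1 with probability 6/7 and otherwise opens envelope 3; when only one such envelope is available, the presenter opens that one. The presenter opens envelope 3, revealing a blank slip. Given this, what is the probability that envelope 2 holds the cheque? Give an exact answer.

Condition on the true location of the cheque.
If it is in envelope 1 (prior 1/3): only envelope 3 is available, probability 1; weight (1/3)·1 = 1/3.
If it is in envelope 2 (prior 1/3): envelope 1 is available but not opened, probability 1/7; weight (1/3)·(1/7) = 1/21.
If it is in envelope 3 (prior 1/3): the presenter opened envelope 3, so this case is ruled out; weight (1/3)·0 = 0.
The weights sum to 8/21.
So P(the cheque in envelope 2 | the presenter opened envelope 3) = (1/21) / (8/21) = 1/8.

1/8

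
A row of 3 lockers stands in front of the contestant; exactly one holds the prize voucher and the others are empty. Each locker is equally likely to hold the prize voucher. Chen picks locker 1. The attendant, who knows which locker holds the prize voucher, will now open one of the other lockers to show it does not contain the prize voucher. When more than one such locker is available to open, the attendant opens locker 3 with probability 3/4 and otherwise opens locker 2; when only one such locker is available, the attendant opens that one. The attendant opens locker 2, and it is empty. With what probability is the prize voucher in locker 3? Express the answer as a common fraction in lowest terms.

4/5

Apply Bayes' rule, conditioning on where the prize voucher actually is.
If it is in locker 1 (prior 1/3): locker 3 is available but not opened, probability 1/4; weight (1/3)·(1/4) = 1/12.
If it is in locker 2 (prior 1/3): the attendant opened locker 2, so this case is ruled out; weight (1/3)·0 = 0.
If it is in locker 3 (prior 1/3): only locker 2 is available, probability 1; weight (1/3)·1 = 1/3.
The weights sum to 5/12.
So P(the prize voucher in locker 3 | the attendant opened locker 2) = (1/3) / (5/12) = 4/5.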